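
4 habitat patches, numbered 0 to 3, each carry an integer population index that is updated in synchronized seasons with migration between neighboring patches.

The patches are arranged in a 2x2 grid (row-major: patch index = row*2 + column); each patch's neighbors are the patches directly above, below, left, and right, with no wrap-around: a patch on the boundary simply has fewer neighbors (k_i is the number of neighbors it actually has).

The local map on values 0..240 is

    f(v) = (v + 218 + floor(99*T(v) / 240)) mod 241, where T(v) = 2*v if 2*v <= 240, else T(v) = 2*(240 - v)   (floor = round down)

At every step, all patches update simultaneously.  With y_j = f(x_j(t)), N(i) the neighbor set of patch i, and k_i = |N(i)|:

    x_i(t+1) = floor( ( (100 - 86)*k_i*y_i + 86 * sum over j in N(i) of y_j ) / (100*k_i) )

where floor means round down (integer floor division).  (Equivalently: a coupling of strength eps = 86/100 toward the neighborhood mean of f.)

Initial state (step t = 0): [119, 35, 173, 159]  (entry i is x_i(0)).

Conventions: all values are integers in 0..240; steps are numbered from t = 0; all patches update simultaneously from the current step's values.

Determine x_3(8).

Simulating step by step:
t=0: [119, 35, 173, 159]
t=1: [132, 175, 198, 133]
t=2: [205, 198, 199, 205]
t=3: [209, 209, 209, 209]
t=4: [211, 211, 211, 211]
t=5: [211, 211, 211, 211]
t=6: [211, 211, 211, 211]
t=7: [211, 211, 211, 211]
t=8: [211, 211, 211, 211]

Answer: x_3(8) = 211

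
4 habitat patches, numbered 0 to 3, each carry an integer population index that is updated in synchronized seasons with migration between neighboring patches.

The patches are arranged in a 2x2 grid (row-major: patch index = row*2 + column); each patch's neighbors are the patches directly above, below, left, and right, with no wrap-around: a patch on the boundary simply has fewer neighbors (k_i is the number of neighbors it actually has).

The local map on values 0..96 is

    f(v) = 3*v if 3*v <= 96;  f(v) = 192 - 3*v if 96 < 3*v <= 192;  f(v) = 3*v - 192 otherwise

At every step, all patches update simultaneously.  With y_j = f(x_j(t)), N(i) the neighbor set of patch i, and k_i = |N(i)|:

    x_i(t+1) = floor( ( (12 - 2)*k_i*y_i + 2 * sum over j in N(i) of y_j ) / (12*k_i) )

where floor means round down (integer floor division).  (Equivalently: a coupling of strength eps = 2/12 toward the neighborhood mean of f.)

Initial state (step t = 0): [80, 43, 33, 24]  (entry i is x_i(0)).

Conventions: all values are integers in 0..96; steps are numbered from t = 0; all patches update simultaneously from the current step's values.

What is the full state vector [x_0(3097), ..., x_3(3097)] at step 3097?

Simulating step by step:
t=0: [80, 43, 33, 24]
t=1: [53, 62, 87, 73]
t=2: [33, 10, 62, 28]
t=3: [80, 39, 19, 73]
t=4: [51, 68, 53, 33]
t=5: [36, 21, 38, 81]
t=6: [81, 63, 76, 54]
t=7: [45, 9, 36, 28]
t=8: [56, 34, 81, 79]
t=9: [31, 80, 48, 49]
t=10: [85, 51, 51, 45]
t=11: [59, 42, 42, 54]
t=12: [23, 58, 58, 36]
t=13: [60, 27, 27, 73]
t=14: [23, 70, 70, 36]
t=15: [60, 27, 27, 73]

Answer: [60, 27, 27, 73]
Key observation: The state at step 13, [60, 27, 27, 73], reappears at step 15: the system is in a cycle of period 2 from step 13 on.  Therefore the state at step 3097 equals the state at step 13 + ((3097 - 13) mod 2) = 13, which is [60, 27, 27, 73].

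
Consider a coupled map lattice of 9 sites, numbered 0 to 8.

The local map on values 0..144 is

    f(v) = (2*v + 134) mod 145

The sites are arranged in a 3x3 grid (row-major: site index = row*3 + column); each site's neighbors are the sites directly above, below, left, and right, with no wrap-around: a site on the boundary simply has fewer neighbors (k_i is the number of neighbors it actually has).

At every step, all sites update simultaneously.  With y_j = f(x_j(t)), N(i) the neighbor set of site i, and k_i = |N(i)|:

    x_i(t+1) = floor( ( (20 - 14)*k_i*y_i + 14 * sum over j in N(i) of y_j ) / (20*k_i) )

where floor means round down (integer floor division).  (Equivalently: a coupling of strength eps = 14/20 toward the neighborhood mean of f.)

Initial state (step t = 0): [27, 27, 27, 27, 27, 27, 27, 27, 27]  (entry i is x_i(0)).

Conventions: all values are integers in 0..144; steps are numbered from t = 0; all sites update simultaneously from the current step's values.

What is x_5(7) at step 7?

Simulating step by step:
t=0: [27, 27, 27, 27, 27, 27, 27, 27, 27]
t=1: [43, 43, 43, 43, 43, 43, 43, 43, 43]
t=2: [75, 75, 75, 75, 75, 75, 75, 75, 75]
t=3: [139, 139, 139, 139, 139, 139, 139, 139, 139]
t=4: [122, 122, 122, 122, 122, 122, 122, 122, 122]
t=5: [88, 88, 88, 88, 88, 88, 88, 88, 88]
t=6: [20, 20, 20, 20, 20, 20, 20, 20, 20]
t=7: [29, 29, 29, 29, 29, 29, 29, 29, 29]

Answer: x_5(7) = 29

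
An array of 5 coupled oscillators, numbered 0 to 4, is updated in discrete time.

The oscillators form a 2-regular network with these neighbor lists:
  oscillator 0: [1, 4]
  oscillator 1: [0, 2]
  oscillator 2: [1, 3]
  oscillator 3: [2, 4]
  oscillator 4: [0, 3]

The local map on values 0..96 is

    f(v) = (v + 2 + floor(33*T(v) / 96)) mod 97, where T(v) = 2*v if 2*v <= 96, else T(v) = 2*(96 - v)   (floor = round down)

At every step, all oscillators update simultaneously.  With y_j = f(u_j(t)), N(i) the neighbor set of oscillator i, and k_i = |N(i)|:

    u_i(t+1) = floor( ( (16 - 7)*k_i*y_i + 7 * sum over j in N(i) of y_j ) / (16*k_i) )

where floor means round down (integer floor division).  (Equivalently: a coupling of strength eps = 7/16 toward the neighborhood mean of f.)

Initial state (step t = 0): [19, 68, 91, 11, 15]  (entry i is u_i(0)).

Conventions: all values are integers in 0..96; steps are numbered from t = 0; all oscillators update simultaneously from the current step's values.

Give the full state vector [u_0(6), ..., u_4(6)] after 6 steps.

Simulating step by step:
t=0: [19, 68, 91, 11, 15]
t=1: [44, 78, 77, 38, 27]
t=2: [73, 88, 86, 67, 57]
t=3: [90, 93, 92, 88, 86]
t=4: [74, 42, 74, 95, 94]
t=5: [66, 80, 66, 19, 19]
t=6: [77, 90, 77, 45, 45]

Answer: [77, 90, 77, 45, 45]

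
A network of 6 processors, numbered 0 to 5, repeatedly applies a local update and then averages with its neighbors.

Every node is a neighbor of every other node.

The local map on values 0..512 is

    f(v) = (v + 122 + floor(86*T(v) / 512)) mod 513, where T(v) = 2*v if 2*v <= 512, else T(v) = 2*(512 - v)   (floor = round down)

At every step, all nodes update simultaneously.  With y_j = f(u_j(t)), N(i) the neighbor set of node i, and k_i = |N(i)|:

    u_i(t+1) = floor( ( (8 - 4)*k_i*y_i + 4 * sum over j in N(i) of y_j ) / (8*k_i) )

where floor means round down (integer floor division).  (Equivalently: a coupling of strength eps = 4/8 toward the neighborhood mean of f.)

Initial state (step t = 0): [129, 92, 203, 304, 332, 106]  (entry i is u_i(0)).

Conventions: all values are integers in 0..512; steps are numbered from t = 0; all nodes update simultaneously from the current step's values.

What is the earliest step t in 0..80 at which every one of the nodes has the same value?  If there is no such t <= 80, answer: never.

Answer: never
Key observation: The state at step 30 reappears at step 33 — the system is in a cycle of period 3 from step 30 on.  No step 0..33 is synchronized, and the cycle repeats forever, so no step up to 80 (or ever) has all nodes equal.

Derivation:
t=0: [129, 92, 203, 304, 332, 106]  (not all equal)
t=1: [286, 266, 326, 367, 169, 274]  (not all equal)
t=2: [424, 418, 434, 240, 369, 420]  (not all equal)
t=3: [96, 94, 99, 248, 82, 95]  (not all equal)
t=4: [268, 267, 269, 349, 260, 267]  (not all equal)
t=5: [424, 424, 425, 241, 422, 424]  (not all equal)
t=6: [100, 100, 100, 252, 99, 100]  (not all equal)
t=7: [275, 275, 275, 356, 274, 275]  (not all equal)
t=8: [430, 430, 430, 246, 429, 430]  (not all equal)
t=9: [104, 104, 104, 257, 103, 104]  (not all equal)
t=10: [280, 280, 280, 361, 279, 280]  (not all equal)
t=11: [433, 433, 433, 249, 433, 433]  (not all equal)
t=12: [106, 106, 106, 261, 106, 106]  (not all equal)
t=13: [283, 283, 283, 365, 283, 283]  (not all equal)
t=14: [435, 435, 435, 252, 435, 435]  (not all equal)
t=15: [107, 107, 107, 263, 107, 107]  (not all equal)
t=16: [284, 284, 284, 366, 284, 284]  (not all equal)
t=17: [436, 436, 436, 253, 436, 436]  (not all equal)
t=18: [108, 108, 108, 264, 108, 108]  (not all equal)
t=19: [286, 286, 286, 367, 286, 286]  (not all equal)
t=20: [437, 437, 437, 253, 437, 437]  (not all equal)
t=21: [109, 109, 109, 265, 109, 109]  (not all equal)
t=22: [287, 287, 287, 368, 287, 287]  (not all equal)
t=23: [438, 438, 438, 254, 438, 438]  (not all equal)
t=24: [110, 110, 110, 266, 110, 110]  (not all equal)
t=25: [288, 288, 288, 369, 288, 288]  (not all equal)
t=26: [439, 439, 439, 255, 439, 439]  (not all equal)
t=27: [111, 111, 111, 267, 111, 111]  (not all equal)
t=28: [290, 290, 290, 370, 290, 290]  (not all equal)
t=29: [440, 440, 440, 256, 440, 440]  (not all equal)
t=30: [112, 112, 112, 268, 112, 112]  (not all equal)
t=31: [291, 291, 291, 371, 291, 291]  (not all equal)
t=32: [441, 441, 441, 257, 441, 441]  (not all equal)
t=33: [112, 112, 112, 268, 112, 112]  (not all equal)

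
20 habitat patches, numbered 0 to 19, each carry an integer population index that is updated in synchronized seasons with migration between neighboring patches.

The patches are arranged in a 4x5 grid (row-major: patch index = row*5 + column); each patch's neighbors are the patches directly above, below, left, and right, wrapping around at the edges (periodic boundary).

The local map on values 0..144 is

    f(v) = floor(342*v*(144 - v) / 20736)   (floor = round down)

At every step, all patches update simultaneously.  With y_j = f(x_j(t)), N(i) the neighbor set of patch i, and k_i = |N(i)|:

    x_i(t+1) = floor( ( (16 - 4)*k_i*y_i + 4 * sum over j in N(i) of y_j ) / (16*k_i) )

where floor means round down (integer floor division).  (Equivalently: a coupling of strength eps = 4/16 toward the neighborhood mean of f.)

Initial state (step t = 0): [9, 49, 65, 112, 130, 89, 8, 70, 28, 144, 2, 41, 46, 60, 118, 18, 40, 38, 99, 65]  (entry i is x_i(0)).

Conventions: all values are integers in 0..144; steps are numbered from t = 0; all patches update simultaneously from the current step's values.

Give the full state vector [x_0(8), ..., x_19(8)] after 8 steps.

Simulating step by step:
t=0: [9, 49, 65, 112, 130, 89, 8, 70, 28, 144, 2, 41, 46, 60, 118, 18, 40, 38, 99, 65]
t=1: [28, 68, 80, 59, 32, 62, 32, 78, 53, 13, 17, 61, 74, 77, 48, 38, 66, 68, 73, 74]
t=2: [58, 81, 84, 80, 59, 73, 65, 82, 76, 39, 45, 78, 84, 84, 71, 65, 82, 84, 84, 81]
t=3: [82, 83, 83, 83, 81, 82, 84, 83, 83, 71, 75, 83, 83, 83, 82, 83, 83, 83, 83, 83]
t=4: [83, 83, 83, 83, 83, 83, 83, 83, 83, 84, 84, 83, 83, 83, 83, 83, 83, 83, 83, 83]
t=5: [83, 83, 83, 83, 83, 83, 83, 83, 83, 83, 83, 83, 83, 83, 83, 83, 83, 83, 83, 83]
t=6: [83, 83, 83, 83, 83, 83, 83, 83, 83, 83, 83, 83, 83, 83, 83, 83, 83, 83, 83, 83]
t=7: [83, 83, 83, 83, 83, 83, 83, 83, 83, 83, 83, 83, 83, 83, 83, 83, 83, 83, 83, 83]
t=8: [83, 83, 83, 83, 83, 83, 83, 83, 83, 83, 83, 83, 83, 83, 83, 83, 83, 83, 83, 83]

Answer: [83, 83, 83, 83, 83, 83, 83, 83, 83, 83, 83, 83, 83, 83, 83, 83, 83, 83, 83, 83]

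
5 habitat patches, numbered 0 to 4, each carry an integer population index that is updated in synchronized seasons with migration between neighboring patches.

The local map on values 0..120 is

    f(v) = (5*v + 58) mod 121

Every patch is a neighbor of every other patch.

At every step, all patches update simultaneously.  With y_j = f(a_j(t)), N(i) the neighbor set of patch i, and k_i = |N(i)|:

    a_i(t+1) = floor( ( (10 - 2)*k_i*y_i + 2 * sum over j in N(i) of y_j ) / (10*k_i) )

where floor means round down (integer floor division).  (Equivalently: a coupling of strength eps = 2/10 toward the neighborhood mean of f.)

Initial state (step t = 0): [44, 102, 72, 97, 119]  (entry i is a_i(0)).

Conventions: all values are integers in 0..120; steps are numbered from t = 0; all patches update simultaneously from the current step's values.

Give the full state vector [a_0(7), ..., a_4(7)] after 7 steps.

Simulating step by step:
t=0: [44, 102, 72, 97, 119]
t=1: [41, 77, 55, 58, 50]
t=2: [33, 78, 86, 97, 67]
t=3: [90, 77, 17, 58, 36]
t=4: [35, 77, 33, 96, 105]
t=5: [106, 82, 98, 62, 96]
t=6: [94, 95, 64, 20, 57]
t=7: [45, 49, 23, 40, 88]

Answer: [45, 49, 23, 40, 88]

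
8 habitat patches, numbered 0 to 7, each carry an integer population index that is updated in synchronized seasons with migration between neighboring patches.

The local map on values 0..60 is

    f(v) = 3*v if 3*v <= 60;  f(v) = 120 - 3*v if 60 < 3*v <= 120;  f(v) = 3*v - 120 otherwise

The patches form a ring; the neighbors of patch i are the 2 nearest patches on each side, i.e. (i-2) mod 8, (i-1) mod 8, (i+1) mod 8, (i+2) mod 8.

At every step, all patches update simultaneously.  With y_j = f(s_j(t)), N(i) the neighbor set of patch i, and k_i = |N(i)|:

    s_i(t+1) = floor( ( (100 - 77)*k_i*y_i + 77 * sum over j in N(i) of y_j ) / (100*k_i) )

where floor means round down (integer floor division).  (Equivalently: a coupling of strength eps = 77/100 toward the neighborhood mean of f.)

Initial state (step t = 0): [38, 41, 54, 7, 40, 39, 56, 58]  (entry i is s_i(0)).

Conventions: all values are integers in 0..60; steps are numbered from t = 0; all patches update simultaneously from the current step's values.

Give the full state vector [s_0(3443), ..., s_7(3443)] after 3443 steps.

Simulating step by step:
t=0: [38, 41, 54, 7, 40, 39, 56, 58]
t=1: [29, 24, 15, 14, 21, 24, 23, 23]
t=2: [45, 43, 45, 47, 48, 49, 48, 46]
t=3: [16, 15, 16, 19, 22, 22, 21, 18]
t=4: [50, 50, 50, 51, 54, 55, 53, 51]
t=5: [32, 31, 32, 35, 37, 38, 37, 35]
t=6: [19, 21, 19, 16, 12, 10, 12, 16]
t=7: [51, 53, 51, 45, 41, 39, 41, 45]
t=8: [24, 27, 24, 18, 11, 7, 11, 18]
t=9: [44, 48, 44, 39, 37, 38, 37, 39]
t=10: [12, 11, 12, 10, 7, 6, 7, 10]
t=11: [31, 33, 31, 27, 25, 23, 25, 27]
t=12: [31, 30, 31, 36, 41, 44, 41, 36]
t=13: [20, 21, 20, 16, 11, 8, 11, 16]
t=14: [51, 54, 51, 44, 39, 36, 39, 44]
t=15: [24, 26, 24, 20, 12, 8, 12, 20]
t=16: [46, 51, 46, 42, 40, 42, 40, 42]
t=17: [15, 16, 15, 12, 5, 3, 5, 12]
t=18: [38, 42, 38, 30, 23, 21, 23, 30]
t=19: [19, 15, 19, 30, 39, 44, 39, 30]
t=20: [39, 43, 39, 29, 20, 15, 20, 29]
t=21: [20, 15, 20, 30, 40, 46, 40, 30]
t=22: [39, 45, 39, 30, 20, 15, 20, 30]
t=23: [21, 16, 21, 30, 40, 45, 40, 30]
t=24: [39, 44, 39, 30, 19, 15, 19, 30]
t=25: [20, 15, 20, 29, 39, 43, 39, 29]
t=26: [40, 46, 40, 30, 20, 15, 20, 30]
t=27: [20, 15, 20, 30, 39, 45, 39, 30]
t=28: [40, 45, 40, 30, 21, 16, 21, 30]
t=29: [19, 15, 19, 30, 39, 44, 39, 30]

Answer: [21, 16, 21, 30, 40, 45, 40, 30]
Key observation: The state at step 19, [19, 15, 19, 30, 39, 44, 39, 30], reappears at step 29: the system is in a cycle of period 10 from step 19 on.  Therefore the state at step 3443 equals the state at step 19 + ((3443 - 19) mod 10) = 23, which is [21, 16, 21, 30, 40, 45, 40, 30].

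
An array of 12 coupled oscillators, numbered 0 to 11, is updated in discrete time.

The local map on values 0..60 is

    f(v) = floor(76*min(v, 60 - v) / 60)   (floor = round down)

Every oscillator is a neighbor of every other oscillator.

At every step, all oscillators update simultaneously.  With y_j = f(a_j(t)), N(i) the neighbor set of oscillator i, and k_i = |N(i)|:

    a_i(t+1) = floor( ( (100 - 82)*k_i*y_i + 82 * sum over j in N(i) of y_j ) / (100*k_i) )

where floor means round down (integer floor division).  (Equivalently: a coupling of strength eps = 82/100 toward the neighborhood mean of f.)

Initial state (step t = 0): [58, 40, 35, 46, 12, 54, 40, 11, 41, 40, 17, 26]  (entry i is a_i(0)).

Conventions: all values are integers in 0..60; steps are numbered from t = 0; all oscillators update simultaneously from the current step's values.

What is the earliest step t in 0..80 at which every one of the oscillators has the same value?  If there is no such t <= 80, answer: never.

Simulating step by step:
t=0: [58, 40, 35, 46, 12, 54, 40, 11, 41, 40, 17, 26]  (not all equal)
t=1: [17, 20, 20, 19, 19, 18, 20, 19, 20, 20, 19, 21]  (not all equal)
t=2: [23, 24, 24, 24, 24, 23, 24, 24, 24, 24, 24, 24]  (not all equal)
t=3: [29, 29, 29, 29, 29, 29, 29, 29, 29, 29, 29, 29]  (all equal)

Answer: 3
Key observation: Synchronization is absorbing here: once all oscillators are equal they stay equal, and step 3 is the first all-equal step.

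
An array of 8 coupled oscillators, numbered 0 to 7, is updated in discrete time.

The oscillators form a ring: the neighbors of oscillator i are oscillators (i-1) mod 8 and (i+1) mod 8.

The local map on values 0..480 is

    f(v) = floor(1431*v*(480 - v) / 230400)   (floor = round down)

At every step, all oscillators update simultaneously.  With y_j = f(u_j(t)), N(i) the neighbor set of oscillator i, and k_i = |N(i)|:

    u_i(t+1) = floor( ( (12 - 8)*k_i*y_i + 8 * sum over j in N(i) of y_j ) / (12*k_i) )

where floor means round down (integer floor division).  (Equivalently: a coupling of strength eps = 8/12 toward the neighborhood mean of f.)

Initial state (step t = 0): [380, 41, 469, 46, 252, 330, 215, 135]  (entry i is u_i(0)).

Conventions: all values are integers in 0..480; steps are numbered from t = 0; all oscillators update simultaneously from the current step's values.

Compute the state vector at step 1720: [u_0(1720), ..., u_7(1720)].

Simulating step by step:
t=0: [380, 41, 469, 46, 252, 330, 215, 135]
t=1: [212, 126, 88, 170, 262, 338, 316, 292]
t=2: [323, 281, 272, 298, 326, 324, 319, 337]
t=3: [320, 337, 344, 332, 320, 314, 310, 310]
t=4: [314, 302, 298, 304, 315, 322, 325, 324]
t=5: [323, 330, 333, 330, 323, 316, 313, 316]
t=6: [314, 308, 306, 308, 314, 319, 322, 319]
t=7: [323, 327, 329, 327, 323, 318, 317, 318]
t=8: [314, 310, 309, 310, 314, 317, 319, 317]
t=9: [323, 326, 327, 326, 323, 320, 319, 320]
t=10: [314, 311, 310, 311, 314, 316, 318, 316]
t=11: [323, 325, 326, 325, 323, 321, 320, 321]
t=12: [314, 312, 311, 312, 314, 316, 317, 316]
t=13: [323, 324, 325, 324, 323, 321, 320, 321]
t=14: [314, 313, 312, 313, 314, 316, 317, 316]
t=15: [322, 324, 324, 324, 322, 321, 320, 321]
t=16: [315, 313, 313, 313, 315, 316, 317, 316]
t=17: [322, 323, 324, 323, 322, 321, 320, 321]
t=18: [315, 314, 313, 314, 315, 316, 317, 316]
t=19: [322, 323, 323, 323, 322, 321, 320, 321]
t=20: [315, 314, 314, 314, 315, 316, 317, 316]
t=21: [322, 322, 323, 322, 322, 321, 320, 321]
t=22: [315, 314, 314, 314, 315, 316, 317, 316]

Answer: [315, 314, 314, 314, 315, 316, 317, 316]
Key observation: The state at step 20, [315, 314, 314, 314, 315, 316, 317, 316], reappears at step 22: the system is in a cycle of period 2 from step 20 on.  Therefore the state at step 1720 equals the state at step 20 + ((1720 - 20) mod 2) = 20, which is [315, 314, 314, 314, 315, 316, 317, 316].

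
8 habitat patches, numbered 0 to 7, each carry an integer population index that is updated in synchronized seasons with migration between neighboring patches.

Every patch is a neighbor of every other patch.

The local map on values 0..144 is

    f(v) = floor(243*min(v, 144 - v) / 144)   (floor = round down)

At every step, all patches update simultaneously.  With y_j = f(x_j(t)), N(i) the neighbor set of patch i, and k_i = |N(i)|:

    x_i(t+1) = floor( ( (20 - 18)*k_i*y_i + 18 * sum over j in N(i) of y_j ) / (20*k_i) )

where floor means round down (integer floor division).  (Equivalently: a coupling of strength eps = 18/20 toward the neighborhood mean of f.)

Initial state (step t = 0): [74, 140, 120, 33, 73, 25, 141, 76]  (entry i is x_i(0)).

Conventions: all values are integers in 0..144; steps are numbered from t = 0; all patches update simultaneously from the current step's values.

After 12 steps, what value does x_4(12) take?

Answer: x_4(12) = 47

Derivation:
t=0: [74, 140, 120, 33, 73, 25, 141, 76]
t=1: [60, 63, 63, 62, 60, 62, 64, 60]
t=2: [103, 103, 103, 103, 103, 103, 103, 103]
t=3: [69, 69, 69, 69, 69, 69, 69, 69]
t=4: [116, 116, 116, 116, 116, 116, 116, 116]
t=5: [47, 47, 47, 47, 47, 47, 47, 47]
t=6: [79, 79, 79, 79, 79, 79, 79, 79]
t=7: [109, 109, 109, 109, 109, 109, 109, 109]
t=8: [59, 59, 59, 59, 59, 59, 59, 59]
t=9: [99, 99, 99, 99, 99, 99, 99, 99]
t=10: [75, 75, 75, 75, 75, 75, 75, 75]
t=11: [116, 116, 116, 116, 116, 116, 116, 116]
t=12: [47, 47, 47, 47, 47, 47, 47, 47]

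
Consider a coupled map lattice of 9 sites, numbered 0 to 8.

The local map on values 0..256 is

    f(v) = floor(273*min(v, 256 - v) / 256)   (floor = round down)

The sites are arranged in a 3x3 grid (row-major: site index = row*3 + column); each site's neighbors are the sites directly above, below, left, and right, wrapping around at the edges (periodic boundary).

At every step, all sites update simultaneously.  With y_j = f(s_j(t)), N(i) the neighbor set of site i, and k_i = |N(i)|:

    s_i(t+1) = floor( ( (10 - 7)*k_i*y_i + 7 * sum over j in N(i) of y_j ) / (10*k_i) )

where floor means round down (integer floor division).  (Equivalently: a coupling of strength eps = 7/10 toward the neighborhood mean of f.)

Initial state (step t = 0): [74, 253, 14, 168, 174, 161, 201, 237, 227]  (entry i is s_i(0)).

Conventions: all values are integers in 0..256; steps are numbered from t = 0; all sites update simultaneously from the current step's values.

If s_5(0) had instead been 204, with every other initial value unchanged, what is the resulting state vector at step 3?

Answer: [54, 49, 49, 60, 55, 55, 55, 50, 49]
Key observation: This trace re-runs the system from the modified initial state.

Derivation:
t=0: [74, 253, 14, 168, 174, 204, 201, 237, 227]
t=1: [52, 35, 33, 76, 56, 55, 56, 37, 34]
t=2: [53, 44, 43, 64, 55, 54, 54, 45, 44]
t=3: [54, 49, 49, 60, 55, 55, 55, 50, 49]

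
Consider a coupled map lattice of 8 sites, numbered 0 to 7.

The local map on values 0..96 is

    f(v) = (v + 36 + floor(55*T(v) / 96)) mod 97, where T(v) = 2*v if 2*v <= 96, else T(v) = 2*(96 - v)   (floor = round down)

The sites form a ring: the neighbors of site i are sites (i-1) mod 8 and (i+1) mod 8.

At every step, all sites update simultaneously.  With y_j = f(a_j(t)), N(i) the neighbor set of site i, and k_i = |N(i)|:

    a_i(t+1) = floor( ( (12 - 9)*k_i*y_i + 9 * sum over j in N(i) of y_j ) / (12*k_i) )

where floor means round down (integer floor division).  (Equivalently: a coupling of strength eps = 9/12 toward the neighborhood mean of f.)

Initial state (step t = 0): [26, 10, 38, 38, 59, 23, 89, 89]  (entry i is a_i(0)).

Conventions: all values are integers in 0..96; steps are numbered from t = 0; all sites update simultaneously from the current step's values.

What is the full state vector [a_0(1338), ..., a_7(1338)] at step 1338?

Simulating step by step:
t=0: [26, 10, 38, 38, 59, 23, 89, 89]
t=1: [57, 55, 33, 27, 49, 49, 54, 56]
t=2: [40, 28, 52, 42, 60, 41, 40, 40]
t=3: [51, 48, 57, 37, 30, 30, 24, 24]
t=4: [58, 40, 32, 20, 8, 34, 55, 69]
t=5: [33, 23, 40, 42, 46, 37, 28, 39]
t=6: [42, 33, 48, 30, 26, 54, 39, 44]
t=7: [23, 28, 15, 50, 39, 52, 33, 27]
t=8: [92, 81, 68, 44, 36, 21, 52, 58]
t=9: [37, 37, 36, 28, 46, 41, 55, 38]
t=10: [18, 17, 46, 43, 55, 35, 27, 26]
t=11: [79, 59, 47, 36, 26, 53, 62, 85]
t=12: [37, 38, 30, 52, 44, 59, 38, 37]
t=13: [18, 12, 23, 23, 38, 29, 26, 18]
t=14: [69, 74, 76, 60, 37, 41, 50, 80]
t=15: [37, 37, 38, 30, 29, 28, 33, 38]
t=16: [18, 18, 12, 8, 37, 27, 45, 15]
t=17: [71, 69, 62, 42, 59, 43, 69, 57]
t=18: [38, 38, 34, 36, 32, 37, 36, 38]
t=19: [20, 16, 16, 10, 14, 13, 18, 18]
t=20: [73, 73, 65, 65, 61, 68, 69, 75]
t=21: [38, 38, 38, 39, 39, 39, 38, 38]
t=22: [20, 20, 20, 21, 22, 21, 20, 20]
t=23: [78, 78, 79, 80, 81, 80, 79, 78]
t=24: [37, 37, 37, 37, 37, 37, 37, 37]
t=25: [18, 18, 18, 18, 18, 18, 18, 18]
t=26: [74, 74, 74, 74, 74, 74, 74, 74]
t=27: [38, 38, 38, 38, 38, 38, 38, 38]
t=28: [20, 20, 20, 20, 20, 20, 20, 20]
t=29: [78, 78, 78, 78, 78, 78, 78, 78]
t=30: [37, 37, 37, 37, 37, 37, 37, 37]

Answer: [37, 37, 37, 37, 37, 37, 37, 37]
Key observation: The state at step 24, [37, 37, 37, 37, 37, 37, 37, 37], reappears at step 30: the system is in a cycle of period 6 from step 24 on.  Therefore the state at step 1338 equals the state at step 24 + ((1338 - 24) mod 6) = 24, which is [37, 37, 37, 37, 37, 37, 37, 37].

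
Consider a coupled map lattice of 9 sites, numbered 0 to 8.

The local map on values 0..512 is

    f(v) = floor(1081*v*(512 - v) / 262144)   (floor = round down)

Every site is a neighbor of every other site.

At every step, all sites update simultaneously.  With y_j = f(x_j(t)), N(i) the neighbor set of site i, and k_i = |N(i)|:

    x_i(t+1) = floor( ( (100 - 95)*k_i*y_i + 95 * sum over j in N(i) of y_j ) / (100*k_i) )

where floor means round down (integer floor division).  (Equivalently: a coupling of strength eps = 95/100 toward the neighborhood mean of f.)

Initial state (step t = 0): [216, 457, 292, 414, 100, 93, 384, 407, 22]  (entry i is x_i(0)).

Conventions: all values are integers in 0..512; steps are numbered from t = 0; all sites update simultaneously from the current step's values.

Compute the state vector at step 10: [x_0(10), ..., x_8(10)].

Answer: [269, 269, 269, 269, 269, 269, 269, 269, 269]

Derivation:
t=0: [216, 457, 292, 414, 100, 93, 384, 407, 22]
t=1: [165, 176, 165, 172, 172, 172, 169, 171, 180]
t=2: [240, 240, 240, 240, 240, 240, 240, 240, 239]
t=3: [269, 269, 269, 269, 269, 269, 269, 269, 269]
t=4: [269, 269, 269, 269, 269, 269, 269, 269, 269]
t=5: [269, 269, 269, 269, 269, 269, 269, 269, 269]
t=6: [269, 269, 269, 269, 269, 269, 269, 269, 269]
t=7: [269, 269, 269, 269, 269, 269, 269, 269, 269]
t=8: [269, 269, 269, 269, 269, 269, 269, 269, 269]
t=9: [269, 269, 269, 269, 269, 269, 269, 269, 269]
t=10: [269, 269, 269, 269, 269, 269, 269, 269, 269]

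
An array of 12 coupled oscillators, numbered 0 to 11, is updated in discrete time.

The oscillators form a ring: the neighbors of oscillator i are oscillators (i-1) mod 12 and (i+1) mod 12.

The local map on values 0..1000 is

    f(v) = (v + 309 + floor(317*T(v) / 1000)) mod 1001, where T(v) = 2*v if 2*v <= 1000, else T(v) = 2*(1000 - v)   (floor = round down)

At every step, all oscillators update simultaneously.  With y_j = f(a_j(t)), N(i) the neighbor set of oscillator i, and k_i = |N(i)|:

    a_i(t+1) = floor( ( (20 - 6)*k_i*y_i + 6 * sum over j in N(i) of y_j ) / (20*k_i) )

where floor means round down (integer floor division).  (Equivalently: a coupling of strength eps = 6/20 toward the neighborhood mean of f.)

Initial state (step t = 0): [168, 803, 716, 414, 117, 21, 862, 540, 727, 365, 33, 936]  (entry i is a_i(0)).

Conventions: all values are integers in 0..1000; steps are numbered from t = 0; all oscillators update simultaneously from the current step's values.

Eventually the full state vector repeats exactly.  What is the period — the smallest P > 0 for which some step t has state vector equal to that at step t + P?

Simulating step by step:
t=0: [168, 803, 716, 414, 117, 21, 862, 540, 727, 365, 33, 936]
t=1: [485, 282, 325, 795, 549, 353, 252, 167, 302, 719, 431, 340]
t=2: [314, 679, 738, 309, 266, 748, 723, 635, 679, 265, 168, 621]
t=3: [629, 288, 298, 712, 674, 292, 202, 181, 270, 635, 544, 329]
t=4: [364, 690, 703, 288, 279, 674, 655, 631, 641, 255, 251, 639]
t=5: [687, 301, 285, 689, 679, 273, 180, 173, 257, 641, 638, 365]
t=6: [390, 705, 690, 280, 275, 647, 624, 613, 624, 258, 284, 688]
t=7: [721, 311, 280, 679, 672, 263, 170, 167, 253, 652, 679, 392]
t=8: [408, 717, 687, 275, 270, 632, 608, 602, 619, 262, 302, 723]
t=9: [744, 318, 279, 672, 664, 258, 165, 163, 252, 661, 702, 410]
t=10: [420, 726, 687, 273, 267, 625, 600, 597, 617, 265, 312, 746]
t=11: [759, 323, 279, 669, 660, 254, 162, 161, 252, 667, 716, 422]
t=12: [428, 732, 688, 272, 264, 620, 595, 594, 617, 268, 320, 762]
t=13: [69, 176, 279, 667, 656, 252, 160, 160, 252, 671, 726, 279]
t=14: [498, 594, 652, 272, 263, 616, 592, 592, 617, 269, 287, 629]
t=15: [134, 156, 262, 664, 654, 251, 159, 159, 252, 665, 681, 255]
t=16: [562, 583, 628, 267, 262, 615, 590, 590, 616, 266, 270, 615]
t=17: [151, 156, 254, 657, 652, 251, 158, 158, 251, 657, 661, 251]
t=18: [580, 585, 618, 263, 261, 615, 589, 589, 615, 262, 263, 614]
t=19: [156, 157, 251, 652, 650, 250, 158, 158, 251, 651, 652, 250]
t=20: [586, 587, 615, 260, 259, 613, 589, 589, 615, 260, 260, 613]
t=21: [157, 157, 250, 647, 647, 249, 158, 158, 250, 648, 647, 249]
t=22: [587, 587, 613, 258, 258, 612, 589, 589, 613, 259, 258, 611]
t=23: [157, 157, 249, 645, 645, 248, 158, 158, 249, 646, 645, 248]
t=24: [587, 587, 611, 258, 258, 611, 589, 589, 612, 258, 258, 611]
t=25: [157, 157, 248, 645, 645, 248, 158, 158, 248, 645, 645, 248]
t=26: [587, 587, 611, 258, 258, 611, 589, 589, 611, 258, 258, 611]
t=27: [157, 157, 248, 645, 645, 248, 158, 158, 248, 645, 645, 248]

Answer: 2
Key observation: The state at step 25, [157, 157, 248, 645, 645, 248, 158, 158, 248, 645, 645, 248], reappears at step 27 — and no state repeats earlier — so the cycle the system enters has period 2.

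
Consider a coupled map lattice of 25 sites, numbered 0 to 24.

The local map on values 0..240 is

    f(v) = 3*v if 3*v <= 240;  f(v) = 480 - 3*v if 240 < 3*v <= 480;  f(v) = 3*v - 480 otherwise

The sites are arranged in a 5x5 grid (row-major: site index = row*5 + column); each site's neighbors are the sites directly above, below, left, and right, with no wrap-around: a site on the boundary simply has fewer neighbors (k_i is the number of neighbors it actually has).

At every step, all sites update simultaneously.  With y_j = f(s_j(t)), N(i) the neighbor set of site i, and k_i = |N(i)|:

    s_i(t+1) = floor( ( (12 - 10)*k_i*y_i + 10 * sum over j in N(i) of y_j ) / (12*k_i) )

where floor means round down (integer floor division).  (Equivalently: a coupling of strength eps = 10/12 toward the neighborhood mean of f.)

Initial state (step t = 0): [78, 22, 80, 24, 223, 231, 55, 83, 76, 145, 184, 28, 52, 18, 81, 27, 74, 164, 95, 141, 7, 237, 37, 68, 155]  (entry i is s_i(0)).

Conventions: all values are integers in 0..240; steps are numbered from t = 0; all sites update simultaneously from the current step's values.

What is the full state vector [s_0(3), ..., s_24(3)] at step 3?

Simulating step by step:
t=0: [78, 22, 80, 24, 223, 231, 55, 83, 76, 145, 184, 28, 52, 18, 81, 27, 74, 164, 95, 141, 7, 237, 37, 68, 155]
t=1: [155, 188, 142, 194, 80, 166, 151, 202, 121, 189, 117, 142, 105, 179, 82, 101, 122, 144, 100, 133, 133, 136, 142, 123, 111]
t=2: [45, 40, 95, 131, 118, 50, 63, 96, 97, 178, 90, 99, 86, 154, 101, 119, 92, 114, 91, 169, 117, 81, 73, 124, 104]
t=3: [135, 164, 143, 156, 79, 173, 165, 197, 104, 145, 161, 202, 147, 168, 57, 171, 175, 200, 95, 157, 171, 192, 170, 183, 84]

Answer: [135, 164, 143, 156, 79, 173, 165, 197, 104, 145, 161, 202, 147, 168, 57, 171, 175, 200, 95, 157, 171, 192, 170, 183, 84]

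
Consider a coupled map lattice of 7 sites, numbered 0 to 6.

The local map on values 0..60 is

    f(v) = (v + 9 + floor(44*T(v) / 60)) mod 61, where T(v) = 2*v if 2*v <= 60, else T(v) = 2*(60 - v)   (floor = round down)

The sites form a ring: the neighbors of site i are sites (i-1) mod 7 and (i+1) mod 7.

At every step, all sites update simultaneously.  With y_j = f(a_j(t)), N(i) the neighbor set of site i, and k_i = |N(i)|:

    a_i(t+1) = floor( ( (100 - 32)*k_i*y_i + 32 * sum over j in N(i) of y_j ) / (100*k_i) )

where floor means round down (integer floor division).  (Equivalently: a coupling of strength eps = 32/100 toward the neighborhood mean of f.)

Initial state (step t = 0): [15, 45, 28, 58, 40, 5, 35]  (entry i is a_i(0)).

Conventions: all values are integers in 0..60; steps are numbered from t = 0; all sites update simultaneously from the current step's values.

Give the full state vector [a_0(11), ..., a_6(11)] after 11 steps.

Answer: [11, 11, 12, 13, 14, 13, 12]

Derivation:
t=0: [15, 45, 28, 58, 40, 5, 35]
t=1: [36, 20, 15, 10, 16, 20, 23]
t=2: [22, 49, 45, 37, 47, 47, 15]
t=3: [10, 11, 15, 16, 14, 19, 33]
t=4: [31, 37, 44, 46, 45, 47, 27]
t=5: [19, 18, 15, 14, 14, 14, 15]
t=6: [53, 52, 46, 43, 43, 43, 46]
t=7: [11, 11, 13, 14, 15, 14, 13]
t=8: [36, 36, 40, 43, 45, 43, 40]
t=9: [18, 18, 17, 15, 15, 15, 17]
t=10: [52, 52, 49, 46, 46, 46, 49]
t=11: [11, 11, 12, 13, 14, 13, 12]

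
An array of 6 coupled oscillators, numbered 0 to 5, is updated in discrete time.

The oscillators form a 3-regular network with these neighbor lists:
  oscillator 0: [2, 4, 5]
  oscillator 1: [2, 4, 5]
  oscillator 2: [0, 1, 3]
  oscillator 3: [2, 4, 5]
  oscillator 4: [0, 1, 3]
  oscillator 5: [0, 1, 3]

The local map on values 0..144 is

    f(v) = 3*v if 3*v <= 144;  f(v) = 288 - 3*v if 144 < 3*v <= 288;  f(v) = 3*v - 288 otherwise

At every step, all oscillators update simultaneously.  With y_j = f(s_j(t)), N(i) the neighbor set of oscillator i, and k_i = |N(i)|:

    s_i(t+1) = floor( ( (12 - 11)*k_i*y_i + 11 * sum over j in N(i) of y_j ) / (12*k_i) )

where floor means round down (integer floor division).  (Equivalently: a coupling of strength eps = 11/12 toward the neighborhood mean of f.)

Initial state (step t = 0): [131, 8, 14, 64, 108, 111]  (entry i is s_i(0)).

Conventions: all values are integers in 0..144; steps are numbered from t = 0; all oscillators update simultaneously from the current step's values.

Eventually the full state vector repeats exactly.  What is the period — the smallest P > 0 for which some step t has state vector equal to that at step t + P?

Answer: 5
Key observation: The state at step 12, [80, 80, 75, 80, 75, 75], reappears at step 17 — and no state repeats earlier — so the cycle the system enters has period 5.

Derivation:
t=0: [131, 8, 14, 64, 108, 111]
t=1: [46, 39, 72, 45, 71, 72]
t=2: [78, 76, 125, 78, 125, 125]
t=3: [84, 84, 58, 84, 58, 58]
t=4: [107, 107, 42, 107, 42, 42]
t=5: [118, 118, 40, 118, 40, 40]
t=6: [115, 115, 70, 115, 70, 70]
t=7: [76, 76, 58, 76, 58, 58]
t=8: [109, 109, 64, 109, 64, 64]
t=9: [91, 91, 43, 91, 43, 43]
t=10: [119, 119, 24, 119, 24, 24]
t=11: [71, 71, 69, 71, 69, 69]
t=12: [80, 80, 75, 80, 75, 75]
t=13: [61, 61, 49, 61, 49, 49]
t=14: [138, 138, 108, 138, 108, 108]
t=15: [43, 43, 118, 43, 118, 118]
t=16: [71, 71, 123, 71, 123, 123]
t=17: [80, 80, 75, 80, 75, 75]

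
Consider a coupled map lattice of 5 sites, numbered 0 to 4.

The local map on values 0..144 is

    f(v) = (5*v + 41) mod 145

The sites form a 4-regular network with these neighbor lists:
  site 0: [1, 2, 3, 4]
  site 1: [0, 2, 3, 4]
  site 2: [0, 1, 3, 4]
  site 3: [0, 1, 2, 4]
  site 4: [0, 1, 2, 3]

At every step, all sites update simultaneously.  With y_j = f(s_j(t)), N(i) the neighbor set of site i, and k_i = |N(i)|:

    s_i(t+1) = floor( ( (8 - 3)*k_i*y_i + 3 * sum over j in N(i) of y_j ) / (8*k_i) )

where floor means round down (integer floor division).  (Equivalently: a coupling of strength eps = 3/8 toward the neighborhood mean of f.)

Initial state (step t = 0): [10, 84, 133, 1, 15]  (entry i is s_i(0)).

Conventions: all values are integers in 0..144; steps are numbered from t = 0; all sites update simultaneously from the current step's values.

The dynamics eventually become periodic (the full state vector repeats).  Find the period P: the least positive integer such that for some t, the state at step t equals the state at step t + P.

Answer: 13
Key observation: The state at step 21, [106, 106, 63, 106, 63], reappears at step 34 — and no state repeats earlier — so the cycle the system enters has period 13.

Derivation:
t=0: [10, 84, 133, 1, 15]
t=1: [86, 51, 104, 62, 99]
t=2: [50, 34, 97, 63, 84]
t=3: [23, 58, 71, 58, 37]
t=4: [32, 48, 82, 48, 69]
t=5: [71, 113, 49, 113, 92]
t=6: [90, 48, 109, 48, 69]
t=7: [70, 112, 43, 112, 91]
t=8: [83, 40, 88, 40, 61]
t=9: [40, 80, 53, 80, 59]
t=10: [66, 19, 24, 19, 40]
t=11: [86, 115, 52, 115, 94]
t=12: [37, 37, 24, 37, 58]
t=13: [71, 71, 36, 71, 49]
t=14: [106, 106, 90, 106, 125]
t=15: [123, 123, 81, 123, 97]
t=16: [71, 71, 36, 71, 79]
t=17: [93, 93, 77, 93, 37]
t=18: [78, 78, 112, 78, 83]
t=19: [118, 118, 54, 118, 54]
t=20: [45, 45, 29, 45, 29]
t=21: [106, 106, 63, 106, 63]
t=22: [122, 122, 85, 122, 85]
t=23: [63, 63, 42, 63, 42]
t=24: [73, 73, 94, 73, 94]
t=25: [108, 108, 87, 108, 87]
t=26: [8, 8, 29, 8, 29]
t=27: [73, 73, 52, 73, 52]
t=28: [96, 96, 40, 96, 40]
t=29: [87, 87, 93, 87, 93]
t=30: [46, 46, 62, 46, 62]
t=31: [113, 113, 79, 113, 79]
t=32: [21, 21, 8, 21, 8]
t=33: [16, 16, 58, 16, 58]
t=34: [106, 106, 63, 106, 63]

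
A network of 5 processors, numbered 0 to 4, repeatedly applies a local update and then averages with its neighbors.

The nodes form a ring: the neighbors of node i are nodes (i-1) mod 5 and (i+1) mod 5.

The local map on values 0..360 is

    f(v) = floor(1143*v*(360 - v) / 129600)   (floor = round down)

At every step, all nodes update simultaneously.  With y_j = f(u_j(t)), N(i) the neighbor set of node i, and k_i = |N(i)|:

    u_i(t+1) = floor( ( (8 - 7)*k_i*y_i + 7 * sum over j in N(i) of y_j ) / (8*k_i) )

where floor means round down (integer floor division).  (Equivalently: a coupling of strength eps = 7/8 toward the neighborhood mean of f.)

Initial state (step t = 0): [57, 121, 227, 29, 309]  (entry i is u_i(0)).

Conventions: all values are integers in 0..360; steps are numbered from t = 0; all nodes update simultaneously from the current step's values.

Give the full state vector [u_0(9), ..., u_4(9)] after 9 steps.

Answer: [190, 190, 190, 190, 190]

Derivation:
t=0: [57, 121, 227, 29, 309]
t=1: [190, 214, 181, 187, 120]
t=2: [266, 283, 280, 271, 280]
t=3: [197, 206, 201, 198, 213]
t=4: [278, 281, 280, 278, 281]
t=5: [195, 198, 197, 196, 200]
t=6: [282, 282, 282, 282, 282]
t=7: [193, 193, 193, 193, 193]
t=8: [284, 284, 284, 284, 284]
t=9: [190, 190, 190, 190, 190]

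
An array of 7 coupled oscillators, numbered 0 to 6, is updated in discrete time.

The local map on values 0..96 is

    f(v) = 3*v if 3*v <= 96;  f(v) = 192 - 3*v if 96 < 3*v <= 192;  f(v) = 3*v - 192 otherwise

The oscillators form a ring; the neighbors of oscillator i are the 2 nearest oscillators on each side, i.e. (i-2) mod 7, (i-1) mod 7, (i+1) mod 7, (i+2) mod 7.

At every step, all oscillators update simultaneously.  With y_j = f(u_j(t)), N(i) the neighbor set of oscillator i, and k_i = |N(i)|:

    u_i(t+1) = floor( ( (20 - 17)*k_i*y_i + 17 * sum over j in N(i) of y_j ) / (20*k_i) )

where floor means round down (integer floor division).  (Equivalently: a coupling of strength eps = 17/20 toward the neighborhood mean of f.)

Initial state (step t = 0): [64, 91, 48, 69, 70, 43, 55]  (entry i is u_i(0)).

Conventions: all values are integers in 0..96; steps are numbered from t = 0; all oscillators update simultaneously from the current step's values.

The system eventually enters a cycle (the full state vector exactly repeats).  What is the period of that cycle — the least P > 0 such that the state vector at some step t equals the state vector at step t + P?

Simulating step by step:
t=0: [64, 91, 48, 69, 70, 43, 55]
t=1: [46, 31, 31, 46, 35, 22, 38]
t=2: [78, 73, 75, 80, 74, 67, 75]
t=3: [27, 37, 36, 28, 30, 33, 27]
t=4: [84, 82, 84, 86, 86, 85, 85]
t=5: [60, 61, 61, 61, 63, 63, 61]
t=6: [8, 9, 8, 6, 6, 7, 7]
t=7: [23, 22, 22, 21, 20, 20, 22]
t=8: [65, 66, 64, 63, 63, 63, 64]
t=9: [2, 2, 3, 3, 1, 2, 3]
t=10: [7, 7, 6, 6, 7, 6, 5]
t=11: [18, 18, 19, 19, 17, 18, 19]
t=12: [55, 55, 54, 54, 55, 54, 53]
t=13: [29, 29, 28, 28, 30, 29, 28]
t=14: [85, 85, 86, 86, 85, 86, 87]
t=15: [65, 65, 64, 64, 66, 65, 64]
t=16: [1, 1, 2, 2, 1, 2, 3]
t=17: [5, 5, 4, 4, 6, 5, 4]
t=18: [13, 13, 14, 14, 13, 14, 15]
t=19: [41, 41, 40, 40, 42, 41, 40]
t=20: [70, 70, 69, 69, 70, 69, 68]
t=21: [15, 15, 16, 16, 14, 15, 16]
t=22: [46, 46, 45, 45, 46, 45, 44]
t=23: [56, 56, 55, 55, 57, 56, 55]
t=24: [25, 25, 24, 24, 25, 24, 23]
t=25: [72, 72, 73, 73, 71, 72, 73]
t=26: [25, 25, 24, 24, 25, 24, 23]

Answer: 2
Key observation: The state at step 24, [25, 25, 24, 24, 25, 24, 23], reappears at step 26 — and no state repeats earlier — so the cycle the system enters has period 2.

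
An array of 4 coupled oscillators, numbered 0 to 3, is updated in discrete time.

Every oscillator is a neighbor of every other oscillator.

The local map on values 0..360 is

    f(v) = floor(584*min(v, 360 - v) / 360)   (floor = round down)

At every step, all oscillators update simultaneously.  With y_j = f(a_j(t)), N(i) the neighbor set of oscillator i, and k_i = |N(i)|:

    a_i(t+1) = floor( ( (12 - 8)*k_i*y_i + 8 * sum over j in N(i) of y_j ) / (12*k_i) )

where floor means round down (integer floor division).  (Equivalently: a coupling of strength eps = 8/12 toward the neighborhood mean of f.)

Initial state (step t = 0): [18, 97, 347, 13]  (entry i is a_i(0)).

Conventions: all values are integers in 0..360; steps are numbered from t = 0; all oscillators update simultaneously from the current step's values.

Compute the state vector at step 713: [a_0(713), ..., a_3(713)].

Answer: [201, 201, 201, 201]
Key observation: The state at step 4, [236, 236, 236, 236], reappears at step 10: the system is in a cycle of period 6 from step 4 on.  Therefore the state at step 713 equals the state at step 4 + ((713 - 4) mod 6) = 5, which is [201, 201, 201, 201].

Derivation:
t=0: [18, 97, 347, 13]
t=1: [53, 68, 53, 53]
t=2: [90, 93, 90, 90]
t=3: [146, 147, 146, 146]
t=4: [236, 236, 236, 236]
t=5: [201, 201, 201, 201]
t=6: [257, 257, 257, 257]
t=7: [167, 167, 167, 167]
t=8: [270, 270, 270, 270]
t=9: [146, 146, 146, 146]
t=10: [236, 236, 236, 236]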